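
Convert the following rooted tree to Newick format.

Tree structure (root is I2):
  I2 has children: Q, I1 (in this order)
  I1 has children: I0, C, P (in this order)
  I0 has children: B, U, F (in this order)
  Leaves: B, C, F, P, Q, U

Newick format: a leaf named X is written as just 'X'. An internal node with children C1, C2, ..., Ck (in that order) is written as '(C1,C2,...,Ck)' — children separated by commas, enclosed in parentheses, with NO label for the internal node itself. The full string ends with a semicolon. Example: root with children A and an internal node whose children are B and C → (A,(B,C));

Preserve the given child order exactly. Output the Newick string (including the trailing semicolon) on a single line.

Answer: (Q,((B,U,F),C,P));

Derivation:
internal I2 with children ['Q', 'I1']
  leaf 'Q' → 'Q'
  internal I1 with children ['I0', 'C', 'P']
    internal I0 with children ['B', 'U', 'F']
      leaf 'B' → 'B'
      leaf 'U' → 'U'
      leaf 'F' → 'F'
    → '(B,U,F)'
    leaf 'C' → 'C'
    leaf 'P' → 'P'
  → '((B,U,F),C,P)'
→ '(Q,((B,U,F),C,P))'
Final: (Q,((B,U,F),C,P));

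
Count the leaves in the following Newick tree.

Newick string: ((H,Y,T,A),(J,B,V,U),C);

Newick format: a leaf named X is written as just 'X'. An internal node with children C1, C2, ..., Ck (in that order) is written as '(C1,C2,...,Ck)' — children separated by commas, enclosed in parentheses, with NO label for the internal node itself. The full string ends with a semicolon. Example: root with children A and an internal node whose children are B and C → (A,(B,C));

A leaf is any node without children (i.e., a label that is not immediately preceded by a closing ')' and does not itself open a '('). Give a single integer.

Newick: ((H,Y,T,A),(J,B,V,U),C);
Scan left-to-right; a leaf is any maximal label run not followed by '(':
  pos 2: leaf 'H' → count = 1
  pos 4: leaf 'Y' → count = 2
  pos 6: leaf 'T' → count = 3
  pos 8: leaf 'A' → count = 4
  pos 12: leaf 'J' → count = 5
  pos 14: leaf 'B' → count = 6
  pos 16: leaf 'V' → count = 7
  pos 18: leaf 'U' → count = 8
  pos 21: leaf 'C' → count = 9
Total leaves: 9

Answer: 9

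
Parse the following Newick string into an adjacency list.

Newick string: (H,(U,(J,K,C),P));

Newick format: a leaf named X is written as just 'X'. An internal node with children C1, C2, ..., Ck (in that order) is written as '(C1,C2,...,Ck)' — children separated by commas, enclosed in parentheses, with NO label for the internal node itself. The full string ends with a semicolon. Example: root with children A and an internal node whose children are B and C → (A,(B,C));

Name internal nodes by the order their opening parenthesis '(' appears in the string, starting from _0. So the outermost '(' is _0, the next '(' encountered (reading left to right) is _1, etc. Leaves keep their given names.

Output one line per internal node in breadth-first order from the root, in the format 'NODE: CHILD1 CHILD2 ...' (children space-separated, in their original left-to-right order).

Input: (H,(U,(J,K,C),P));
Scanning left-to-right, naming '(' by encounter order:
  pos 0: '(' -> open internal node _0 (depth 1)
  pos 3: '(' -> open internal node _1 (depth 2)
  pos 6: '(' -> open internal node _2 (depth 3)
  pos 12: ')' -> close internal node _2 (now at depth 2)
  pos 15: ')' -> close internal node _1 (now at depth 1)
  pos 16: ')' -> close internal node _0 (now at depth 0)
Total internal nodes: 3
BFS adjacency from root:
  _0: H _1
  _1: U _2 P
  _2: J K C

Answer: _0: H _1
_1: U _2 P
_2: J K C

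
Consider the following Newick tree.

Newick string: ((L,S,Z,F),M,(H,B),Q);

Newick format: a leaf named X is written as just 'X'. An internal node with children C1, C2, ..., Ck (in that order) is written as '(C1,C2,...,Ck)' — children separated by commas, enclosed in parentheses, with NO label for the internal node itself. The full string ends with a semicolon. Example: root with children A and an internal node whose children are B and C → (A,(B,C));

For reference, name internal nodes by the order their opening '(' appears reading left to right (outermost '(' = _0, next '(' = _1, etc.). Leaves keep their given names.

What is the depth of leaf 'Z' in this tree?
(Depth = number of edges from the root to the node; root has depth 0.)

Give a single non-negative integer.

Newick: ((L,S,Z,F),M,(H,B),Q);
Naming internals by '(' encounter order: outermost '(' = _0, next = _1, ...
Query node: Z
Path from root: _0 -> _1 -> Z
Depth of Z: 2 (number of edges from root)

Answer: 2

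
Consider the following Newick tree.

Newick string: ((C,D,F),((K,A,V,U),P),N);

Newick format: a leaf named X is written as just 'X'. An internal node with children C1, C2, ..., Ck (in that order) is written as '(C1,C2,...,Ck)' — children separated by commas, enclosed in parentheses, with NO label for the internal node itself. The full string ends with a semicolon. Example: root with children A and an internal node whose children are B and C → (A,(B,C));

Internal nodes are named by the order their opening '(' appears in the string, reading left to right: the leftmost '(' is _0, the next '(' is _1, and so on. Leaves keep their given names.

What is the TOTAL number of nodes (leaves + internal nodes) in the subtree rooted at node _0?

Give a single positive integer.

Newick: ((C,D,F),((K,A,V,U),P),N);
Locate _0: it is the '(' at position 0 (the 1st '(' reading left to right).
Query: subtree rooted at _0
_0: subtree_size = 1 + 12
  _1: subtree_size = 1 + 3
    C: subtree_size = 1 + 0
    D: subtree_size = 1 + 0
    F: subtree_size = 1 + 0
  _2: subtree_size = 1 + 6
    _3: subtree_size = 1 + 4
      K: subtree_size = 1 + 0
      A: subtree_size = 1 + 0
      V: subtree_size = 1 + 0
      U: subtree_size = 1 + 0
    P: subtree_size = 1 + 0
  N: subtree_size = 1 + 0
Total subtree size of _0: 13

Answer: 13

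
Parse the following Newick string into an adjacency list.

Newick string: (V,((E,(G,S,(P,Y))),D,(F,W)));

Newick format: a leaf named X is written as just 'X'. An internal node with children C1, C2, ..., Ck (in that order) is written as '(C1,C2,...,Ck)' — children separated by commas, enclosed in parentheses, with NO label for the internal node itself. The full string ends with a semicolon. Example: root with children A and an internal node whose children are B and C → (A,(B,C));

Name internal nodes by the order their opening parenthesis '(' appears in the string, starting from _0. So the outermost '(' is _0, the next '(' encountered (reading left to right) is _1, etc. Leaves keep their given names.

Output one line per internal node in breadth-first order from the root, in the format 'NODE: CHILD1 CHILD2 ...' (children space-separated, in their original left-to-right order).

Answer: _0: V _1
_1: _2 D _5
_2: E _3
_5: F W
_3: G S _4
_4: P Y

Derivation:
Input: (V,((E,(G,S,(P,Y))),D,(F,W)));
Scanning left-to-right, naming '(' by encounter order:
  pos 0: '(' -> open internal node _0 (depth 1)
  pos 3: '(' -> open internal node _1 (depth 2)
  pos 4: '(' -> open internal node _2 (depth 3)
  pos 7: '(' -> open internal node _3 (depth 4)
  pos 12: '(' -> open internal node _4 (depth 5)
  pos 16: ')' -> close internal node _4 (now at depth 4)
  pos 17: ')' -> close internal node _3 (now at depth 3)
  pos 18: ')' -> close internal node _2 (now at depth 2)
  pos 22: '(' -> open internal node _5 (depth 3)
  pos 26: ')' -> close internal node _5 (now at depth 2)
  pos 27: ')' -> close internal node _1 (now at depth 1)
  pos 28: ')' -> close internal node _0 (now at depth 0)
Total internal nodes: 6
BFS adjacency from root:
  _0: V _1
  _1: _2 D _5
  _2: E _3
  _5: F W
  _3: G S _4
  _4: P Y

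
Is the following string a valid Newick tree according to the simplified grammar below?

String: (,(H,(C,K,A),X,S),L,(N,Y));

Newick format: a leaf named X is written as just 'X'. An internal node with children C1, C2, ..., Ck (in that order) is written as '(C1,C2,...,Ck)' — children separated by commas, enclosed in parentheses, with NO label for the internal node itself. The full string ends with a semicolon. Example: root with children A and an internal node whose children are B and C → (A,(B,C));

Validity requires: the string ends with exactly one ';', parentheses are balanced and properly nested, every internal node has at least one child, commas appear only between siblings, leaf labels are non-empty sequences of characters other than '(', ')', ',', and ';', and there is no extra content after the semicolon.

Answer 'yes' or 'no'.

Answer: no

Derivation:
Input: (,(H,(C,K,A),X,S),L,(N,Y));
Paren balance: 4 '(' vs 4 ')' OK
Ends with single ';': True
Full parse: FAILS (empty leaf label at pos 1)
Valid: False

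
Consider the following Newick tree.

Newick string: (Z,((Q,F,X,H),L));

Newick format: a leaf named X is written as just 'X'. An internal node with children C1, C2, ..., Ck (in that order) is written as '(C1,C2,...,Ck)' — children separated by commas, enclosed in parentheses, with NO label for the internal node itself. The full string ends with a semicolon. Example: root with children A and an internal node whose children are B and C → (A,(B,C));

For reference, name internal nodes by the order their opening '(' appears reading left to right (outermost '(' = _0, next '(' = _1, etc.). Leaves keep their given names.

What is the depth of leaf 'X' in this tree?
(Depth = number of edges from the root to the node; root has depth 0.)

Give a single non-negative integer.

Newick: (Z,((Q,F,X,H),L));
Naming internals by '(' encounter order: outermost '(' = _0, next = _1, ...
Query node: X
Path from root: _0 -> _1 -> _2 -> X
Depth of X: 3 (number of edges from root)

Answer: 3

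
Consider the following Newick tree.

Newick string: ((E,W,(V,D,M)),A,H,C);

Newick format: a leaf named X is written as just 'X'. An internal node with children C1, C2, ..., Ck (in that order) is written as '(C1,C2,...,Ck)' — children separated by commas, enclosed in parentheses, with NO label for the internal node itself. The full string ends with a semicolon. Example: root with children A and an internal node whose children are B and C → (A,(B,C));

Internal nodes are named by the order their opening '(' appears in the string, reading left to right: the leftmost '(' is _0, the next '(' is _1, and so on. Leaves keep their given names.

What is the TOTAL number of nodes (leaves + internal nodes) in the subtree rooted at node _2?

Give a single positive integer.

Answer: 4

Derivation:
Newick: ((E,W,(V,D,M)),A,H,C);
Locate _2: it is the '(' at position 6 (the 3rd '(' reading left to right).
Query: subtree rooted at _2
_2: subtree_size = 1 + 3
  V: subtree_size = 1 + 0
  D: subtree_size = 1 + 0
  M: subtree_size = 1 + 0
Total subtree size of _2: 4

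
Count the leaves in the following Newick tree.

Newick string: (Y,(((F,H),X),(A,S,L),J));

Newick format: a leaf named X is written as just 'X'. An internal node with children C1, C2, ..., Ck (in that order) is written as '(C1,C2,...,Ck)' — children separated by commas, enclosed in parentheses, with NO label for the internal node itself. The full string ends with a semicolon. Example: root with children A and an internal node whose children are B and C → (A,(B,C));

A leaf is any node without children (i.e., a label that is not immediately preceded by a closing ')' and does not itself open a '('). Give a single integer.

Newick: (Y,(((F,H),X),(A,S,L),J));
Scan left-to-right; a leaf is any maximal label run not followed by '(':
  pos 1: leaf 'Y' → count = 1
  pos 6: leaf 'F' → count = 2
  pos 8: leaf 'H' → count = 3
  pos 11: leaf 'X' → count = 4
  pos 15: leaf 'A' → count = 5
  pos 17: leaf 'S' → count = 6
  pos 19: leaf 'L' → count = 7
  pos 22: leaf 'J' → count = 8
Total leaves: 8

Answer: 8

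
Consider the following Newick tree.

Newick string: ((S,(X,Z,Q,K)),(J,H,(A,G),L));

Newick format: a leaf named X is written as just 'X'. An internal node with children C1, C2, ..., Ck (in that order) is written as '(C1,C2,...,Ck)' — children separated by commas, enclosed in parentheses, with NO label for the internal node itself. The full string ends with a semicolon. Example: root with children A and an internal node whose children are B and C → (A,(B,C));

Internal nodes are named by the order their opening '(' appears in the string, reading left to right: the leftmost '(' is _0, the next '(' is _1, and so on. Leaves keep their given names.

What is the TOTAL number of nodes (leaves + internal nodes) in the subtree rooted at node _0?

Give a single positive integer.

Answer: 15

Derivation:
Newick: ((S,(X,Z,Q,K)),(J,H,(A,G),L));
Locate _0: it is the '(' at position 0 (the 1st '(' reading left to right).
Query: subtree rooted at _0
_0: subtree_size = 1 + 14
  _1: subtree_size = 1 + 6
    S: subtree_size = 1 + 0
    _2: subtree_size = 1 + 4
      X: subtree_size = 1 + 0
      Z: subtree_size = 1 + 0
      Q: subtree_size = 1 + 0
      K: subtree_size = 1 + 0
  _3: subtree_size = 1 + 6
    J: subtree_size = 1 + 0
    H: subtree_size = 1 + 0
    _4: subtree_size = 1 + 2
      A: subtree_size = 1 + 0
      G: subtree_size = 1 + 0
    L: subtree_size = 1 + 0
Total subtree size of _0: 15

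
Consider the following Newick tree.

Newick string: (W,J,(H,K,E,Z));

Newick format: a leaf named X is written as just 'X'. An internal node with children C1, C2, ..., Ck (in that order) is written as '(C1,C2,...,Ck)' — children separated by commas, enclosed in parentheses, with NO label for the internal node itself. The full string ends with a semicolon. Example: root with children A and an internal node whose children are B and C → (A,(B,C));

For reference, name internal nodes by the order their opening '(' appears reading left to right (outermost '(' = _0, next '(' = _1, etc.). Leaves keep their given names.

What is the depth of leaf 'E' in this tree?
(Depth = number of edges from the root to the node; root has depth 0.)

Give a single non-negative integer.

Answer: 2

Derivation:
Newick: (W,J,(H,K,E,Z));
Naming internals by '(' encounter order: outermost '(' = _0, next = _1, ...
Query node: E
Path from root: _0 -> _1 -> E
Depth of E: 2 (number of edges from root)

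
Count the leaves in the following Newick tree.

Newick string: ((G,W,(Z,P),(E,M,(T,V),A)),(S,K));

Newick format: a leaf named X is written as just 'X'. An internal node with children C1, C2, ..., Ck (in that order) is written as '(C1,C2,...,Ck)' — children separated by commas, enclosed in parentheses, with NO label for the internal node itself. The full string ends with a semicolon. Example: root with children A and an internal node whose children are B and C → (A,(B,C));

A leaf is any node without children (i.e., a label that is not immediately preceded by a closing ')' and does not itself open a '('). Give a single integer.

Answer: 11

Derivation:
Newick: ((G,W,(Z,P),(E,M,(T,V),A)),(S,K));
Scan left-to-right; a leaf is any maximal label run not followed by '(':
  pos 2: leaf 'G' → count = 1
  pos 4: leaf 'W' → count = 2
  pos 7: leaf 'Z' → count = 3
  pos 9: leaf 'P' → count = 4
  pos 13: leaf 'E' → count = 5
  pos 15: leaf 'M' → count = 6
  pos 18: leaf 'T' → count = 7
  pos 20: leaf 'V' → count = 8
  pos 23: leaf 'A' → count = 9
  pos 28: leaf 'S' → count = 10
  pos 30: leaf 'K' → count = 11
Total leaves: 11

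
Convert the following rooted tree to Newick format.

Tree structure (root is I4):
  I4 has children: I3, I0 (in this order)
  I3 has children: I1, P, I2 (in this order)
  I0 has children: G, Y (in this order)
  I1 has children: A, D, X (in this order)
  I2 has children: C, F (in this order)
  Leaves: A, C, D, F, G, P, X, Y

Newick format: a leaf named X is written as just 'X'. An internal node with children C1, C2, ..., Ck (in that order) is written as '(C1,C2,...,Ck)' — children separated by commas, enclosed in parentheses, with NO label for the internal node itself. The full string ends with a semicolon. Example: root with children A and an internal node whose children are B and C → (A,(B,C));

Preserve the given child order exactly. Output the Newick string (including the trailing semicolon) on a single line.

internal I4 with children ['I3', 'I0']
  internal I3 with children ['I1', 'P', 'I2']
    internal I1 with children ['A', 'D', 'X']
      leaf 'A' → 'A'
      leaf 'D' → 'D'
      leaf 'X' → 'X'
    → '(A,D,X)'
    leaf 'P' → 'P'
    internal I2 with children ['C', 'F']
      leaf 'C' → 'C'
      leaf 'F' → 'F'
    → '(C,F)'
  → '((A,D,X),P,(C,F))'
  internal I0 with children ['G', 'Y']
    leaf 'G' → 'G'
    leaf 'Y' → 'Y'
  → '(G,Y)'
→ '(((A,D,X),P,(C,F)),(G,Y))'
Final: (((A,D,X),P,(C,F)),(G,Y));

Answer: (((A,D,X),P,(C,F)),(G,Y));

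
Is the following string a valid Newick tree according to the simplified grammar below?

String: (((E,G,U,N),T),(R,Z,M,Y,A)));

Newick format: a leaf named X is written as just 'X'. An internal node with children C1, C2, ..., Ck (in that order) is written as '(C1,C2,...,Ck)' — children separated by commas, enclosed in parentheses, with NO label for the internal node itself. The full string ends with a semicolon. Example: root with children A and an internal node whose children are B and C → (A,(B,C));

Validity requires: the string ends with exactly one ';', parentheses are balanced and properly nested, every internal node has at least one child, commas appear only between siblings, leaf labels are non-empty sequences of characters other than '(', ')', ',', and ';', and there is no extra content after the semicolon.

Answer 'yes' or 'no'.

Answer: no

Derivation:
Input: (((E,G,U,N),T),(R,Z,M,Y,A)));
Paren balance: 4 '(' vs 5 ')' MISMATCH
Ends with single ';': True
Full parse: FAILS (extra content after tree at pos 27)
Valid: False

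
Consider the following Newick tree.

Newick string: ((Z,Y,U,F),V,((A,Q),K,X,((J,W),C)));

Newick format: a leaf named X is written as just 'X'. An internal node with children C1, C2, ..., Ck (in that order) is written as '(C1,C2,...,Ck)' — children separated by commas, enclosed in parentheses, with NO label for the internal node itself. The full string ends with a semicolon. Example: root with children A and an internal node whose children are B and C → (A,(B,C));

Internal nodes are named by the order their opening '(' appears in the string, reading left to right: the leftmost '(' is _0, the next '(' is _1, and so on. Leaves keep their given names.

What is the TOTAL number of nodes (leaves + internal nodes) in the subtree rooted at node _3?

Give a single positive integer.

Newick: ((Z,Y,U,F),V,((A,Q),K,X,((J,W),C)));
Locate _3: it is the '(' at position 14 (the 4th '(' reading left to right).
Query: subtree rooted at _3
_3: subtree_size = 1 + 2
  A: subtree_size = 1 + 0
  Q: subtree_size = 1 + 0
Total subtree size of _3: 3

Answer: 3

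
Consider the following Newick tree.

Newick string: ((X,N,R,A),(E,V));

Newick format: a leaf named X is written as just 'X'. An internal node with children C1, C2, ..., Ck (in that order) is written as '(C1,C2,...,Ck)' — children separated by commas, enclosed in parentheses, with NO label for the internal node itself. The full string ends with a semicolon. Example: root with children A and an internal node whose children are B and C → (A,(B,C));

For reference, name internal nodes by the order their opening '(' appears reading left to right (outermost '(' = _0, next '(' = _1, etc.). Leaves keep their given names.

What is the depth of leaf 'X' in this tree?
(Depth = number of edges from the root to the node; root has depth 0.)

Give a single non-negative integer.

Newick: ((X,N,R,A),(E,V));
Naming internals by '(' encounter order: outermost '(' = _0, next = _1, ...
Query node: X
Path from root: _0 -> _1 -> X
Depth of X: 2 (number of edges from root)

Answer: 2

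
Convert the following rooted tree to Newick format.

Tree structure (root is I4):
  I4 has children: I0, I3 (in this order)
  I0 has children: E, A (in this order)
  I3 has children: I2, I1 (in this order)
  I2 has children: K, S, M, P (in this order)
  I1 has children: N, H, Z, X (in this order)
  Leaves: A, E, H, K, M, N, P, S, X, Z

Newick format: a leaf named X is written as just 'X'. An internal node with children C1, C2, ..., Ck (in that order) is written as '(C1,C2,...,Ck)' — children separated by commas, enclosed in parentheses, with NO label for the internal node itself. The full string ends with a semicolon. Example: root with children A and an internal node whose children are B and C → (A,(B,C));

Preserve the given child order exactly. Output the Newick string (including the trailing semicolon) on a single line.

Answer: ((E,A),((K,S,M,P),(N,H,Z,X)));

Derivation:
internal I4 with children ['I0', 'I3']
  internal I0 with children ['E', 'A']
    leaf 'E' → 'E'
    leaf 'A' → 'A'
  → '(E,A)'
  internal I3 with children ['I2', 'I1']
    internal I2 with children ['K', 'S', 'M', 'P']
      leaf 'K' → 'K'
      leaf 'S' → 'S'
      leaf 'M' → 'M'
      leaf 'P' → 'P'
    → '(K,S,M,P)'
    internal I1 with children ['N', 'H', 'Z', 'X']
      leaf 'N' → 'N'
      leaf 'H' → 'H'
      leaf 'Z' → 'Z'
      leaf 'X' → 'X'
    → '(N,H,Z,X)'
  → '((K,S,M,P),(N,H,Z,X))'
→ '((E,A),((K,S,M,P),(N,H,Z,X)))'
Final: ((E,A),((K,S,M,P),(N,H,Z,X)));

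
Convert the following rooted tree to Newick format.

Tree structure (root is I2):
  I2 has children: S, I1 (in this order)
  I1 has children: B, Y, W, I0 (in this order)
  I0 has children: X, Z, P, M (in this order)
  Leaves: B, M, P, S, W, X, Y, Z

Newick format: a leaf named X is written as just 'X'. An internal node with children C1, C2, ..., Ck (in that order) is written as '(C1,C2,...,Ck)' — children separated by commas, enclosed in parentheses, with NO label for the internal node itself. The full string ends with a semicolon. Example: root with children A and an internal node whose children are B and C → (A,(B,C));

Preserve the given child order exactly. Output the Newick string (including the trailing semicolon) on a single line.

Answer: (S,(B,Y,W,(X,Z,P,M)));

Derivation:
internal I2 with children ['S', 'I1']
  leaf 'S' → 'S'
  internal I1 with children ['B', 'Y', 'W', 'I0']
    leaf 'B' → 'B'
    leaf 'Y' → 'Y'
    leaf 'W' → 'W'
    internal I0 with children ['X', 'Z', 'P', 'M']
      leaf 'X' → 'X'
      leaf 'Z' → 'Z'
      leaf 'P' → 'P'
      leaf 'M' → 'M'
    → '(X,Z,P,M)'
  → '(B,Y,W,(X,Z,P,M))'
→ '(S,(B,Y,W,(X,Z,P,M)))'
Final: (S,(B,Y,W,(X,Z,P,M)));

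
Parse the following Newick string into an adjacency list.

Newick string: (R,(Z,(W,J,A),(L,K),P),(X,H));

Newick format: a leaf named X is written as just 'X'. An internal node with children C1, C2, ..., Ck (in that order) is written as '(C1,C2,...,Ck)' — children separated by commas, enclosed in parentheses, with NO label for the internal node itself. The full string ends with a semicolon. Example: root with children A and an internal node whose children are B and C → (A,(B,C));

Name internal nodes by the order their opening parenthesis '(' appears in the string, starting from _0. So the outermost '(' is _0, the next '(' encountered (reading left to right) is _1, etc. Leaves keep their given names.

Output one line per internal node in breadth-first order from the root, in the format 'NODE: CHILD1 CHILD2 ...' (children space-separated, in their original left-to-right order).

Input: (R,(Z,(W,J,A),(L,K),P),(X,H));
Scanning left-to-right, naming '(' by encounter order:
  pos 0: '(' -> open internal node _0 (depth 1)
  pos 3: '(' -> open internal node _1 (depth 2)
  pos 6: '(' -> open internal node _2 (depth 3)
  pos 12: ')' -> close internal node _2 (now at depth 2)
  pos 14: '(' -> open internal node _3 (depth 3)
  pos 18: ')' -> close internal node _3 (now at depth 2)
  pos 21: ')' -> close internal node _1 (now at depth 1)
  pos 23: '(' -> open internal node _4 (depth 2)
  pos 27: ')' -> close internal node _4 (now at depth 1)
  pos 28: ')' -> close internal node _0 (now at depth 0)
Total internal nodes: 5
BFS adjacency from root:
  _0: R _1 _4
  _1: Z _2 _3 P
  _4: X H
  _2: W J A
  _3: L K

Answer: _0: R _1 _4
_1: Z _2 _3 P
_4: X H
_2: W J A
_3: L K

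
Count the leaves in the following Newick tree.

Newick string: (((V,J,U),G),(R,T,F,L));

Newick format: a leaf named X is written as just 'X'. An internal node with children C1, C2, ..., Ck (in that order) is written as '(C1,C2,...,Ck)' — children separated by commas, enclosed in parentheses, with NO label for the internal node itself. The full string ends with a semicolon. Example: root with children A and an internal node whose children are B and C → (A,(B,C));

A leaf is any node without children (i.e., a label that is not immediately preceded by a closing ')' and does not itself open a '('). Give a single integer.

Newick: (((V,J,U),G),(R,T,F,L));
Scan left-to-right; a leaf is any maximal label run not followed by '(':
  pos 3: leaf 'V' → count = 1
  pos 5: leaf 'J' → count = 2
  pos 7: leaf 'U' → count = 3
  pos 10: leaf 'G' → count = 4
  pos 14: leaf 'R' → count = 5
  pos 16: leaf 'T' → count = 6
  pos 18: leaf 'F' → count = 7
  pos 20: leaf 'L' → count = 8
Total leaves: 8

Answer: 8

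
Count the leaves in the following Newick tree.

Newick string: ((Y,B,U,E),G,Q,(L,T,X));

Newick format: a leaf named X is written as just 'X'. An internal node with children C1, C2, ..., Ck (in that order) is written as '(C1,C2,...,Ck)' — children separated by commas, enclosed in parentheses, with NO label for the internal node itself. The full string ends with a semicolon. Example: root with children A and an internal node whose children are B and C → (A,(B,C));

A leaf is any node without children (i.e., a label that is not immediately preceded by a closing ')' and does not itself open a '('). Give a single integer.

Newick: ((Y,B,U,E),G,Q,(L,T,X));
Scan left-to-right; a leaf is any maximal label run not followed by '(':
  pos 2: leaf 'Y' → count = 1
  pos 4: leaf 'B' → count = 2
  pos 6: leaf 'U' → count = 3
  pos 8: leaf 'E' → count = 4
  pos 11: leaf 'G' → count = 5
  pos 13: leaf 'Q' → count = 6
  pos 16: leaf 'L' → count = 7
  pos 18: leaf 'T' → count = 8
  pos 20: leaf 'X' → count = 9
Total leaves: 9

Answer: 9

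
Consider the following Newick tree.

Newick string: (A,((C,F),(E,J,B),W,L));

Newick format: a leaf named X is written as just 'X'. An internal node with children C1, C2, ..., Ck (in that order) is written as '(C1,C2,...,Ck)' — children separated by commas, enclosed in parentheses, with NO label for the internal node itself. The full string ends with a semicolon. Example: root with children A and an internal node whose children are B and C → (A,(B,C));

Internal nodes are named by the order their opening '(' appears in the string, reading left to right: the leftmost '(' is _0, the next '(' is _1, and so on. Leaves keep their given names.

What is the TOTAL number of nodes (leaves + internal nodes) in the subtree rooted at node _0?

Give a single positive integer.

Answer: 12

Derivation:
Newick: (A,((C,F),(E,J,B),W,L));
Locate _0: it is the '(' at position 0 (the 1st '(' reading left to right).
Query: subtree rooted at _0
_0: subtree_size = 1 + 11
  A: subtree_size = 1 + 0
  _1: subtree_size = 1 + 9
    _2: subtree_size = 1 + 2
      C: subtree_size = 1 + 0
      F: subtree_size = 1 + 0
    _3: subtree_size = 1 + 3
      E: subtree_size = 1 + 0
      J: subtree_size = 1 + 0
      B: subtree_size = 1 + 0
    W: subtree_size = 1 + 0
    L: subtree_size = 1 + 0
Total subtree size of _0: 12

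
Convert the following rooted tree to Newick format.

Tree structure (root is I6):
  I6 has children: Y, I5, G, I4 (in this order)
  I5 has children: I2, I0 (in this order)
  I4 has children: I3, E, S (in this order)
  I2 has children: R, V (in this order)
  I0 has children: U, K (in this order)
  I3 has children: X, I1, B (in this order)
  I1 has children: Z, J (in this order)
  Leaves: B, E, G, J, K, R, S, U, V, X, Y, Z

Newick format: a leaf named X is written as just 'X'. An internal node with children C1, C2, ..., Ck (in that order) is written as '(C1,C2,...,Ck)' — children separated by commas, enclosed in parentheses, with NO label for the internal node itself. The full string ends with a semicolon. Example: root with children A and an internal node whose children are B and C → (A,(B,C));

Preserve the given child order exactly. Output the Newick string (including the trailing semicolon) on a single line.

internal I6 with children ['Y', 'I5', 'G', 'I4']
  leaf 'Y' → 'Y'
  internal I5 with children ['I2', 'I0']
    internal I2 with children ['R', 'V']
      leaf 'R' → 'R'
      leaf 'V' → 'V'
    → '(R,V)'
    internal I0 with children ['U', 'K']
      leaf 'U' → 'U'
      leaf 'K' → 'K'
    → '(U,K)'
  → '((R,V),(U,K))'
  leaf 'G' → 'G'
  internal I4 with children ['I3', 'E', 'S']
    internal I3 with children ['X', 'I1', 'B']
      leaf 'X' → 'X'
      internal I1 with children ['Z', 'J']
        leaf 'Z' → 'Z'
        leaf 'J' → 'J'
      → '(Z,J)'
      leaf 'B' → 'B'
    → '(X,(Z,J),B)'
    leaf 'E' → 'E'
    leaf 'S' → 'S'
  → '((X,(Z,J),B),E,S)'
→ '(Y,((R,V),(U,K)),G,((X,(Z,J),B),E,S))'
Final: (Y,((R,V),(U,K)),G,((X,(Z,J),B),E,S));

Answer: (Y,((R,V),(U,K)),G,((X,(Z,J),B),E,S));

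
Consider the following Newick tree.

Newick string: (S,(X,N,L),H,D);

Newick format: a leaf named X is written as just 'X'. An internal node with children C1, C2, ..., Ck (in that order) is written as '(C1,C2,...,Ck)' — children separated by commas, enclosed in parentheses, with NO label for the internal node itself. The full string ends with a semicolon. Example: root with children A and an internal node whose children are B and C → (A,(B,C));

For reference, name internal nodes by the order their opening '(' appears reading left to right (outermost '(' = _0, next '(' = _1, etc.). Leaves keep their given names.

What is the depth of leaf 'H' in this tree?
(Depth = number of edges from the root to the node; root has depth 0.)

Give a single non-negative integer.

Answer: 1

Derivation:
Newick: (S,(X,N,L),H,D);
Naming internals by '(' encounter order: outermost '(' = _0, next = _1, ...
Query node: H
Path from root: _0 -> H
Depth of H: 1 (number of edges from root)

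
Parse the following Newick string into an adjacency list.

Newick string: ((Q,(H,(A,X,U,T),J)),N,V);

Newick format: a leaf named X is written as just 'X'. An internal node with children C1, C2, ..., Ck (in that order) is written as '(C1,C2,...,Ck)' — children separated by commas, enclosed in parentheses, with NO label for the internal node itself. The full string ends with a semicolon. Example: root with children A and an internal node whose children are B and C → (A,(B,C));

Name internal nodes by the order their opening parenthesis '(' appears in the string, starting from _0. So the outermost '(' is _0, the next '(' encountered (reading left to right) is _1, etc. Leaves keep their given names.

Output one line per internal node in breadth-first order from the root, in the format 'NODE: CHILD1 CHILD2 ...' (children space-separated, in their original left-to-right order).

Answer: _0: _1 N V
_1: Q _2
_2: H _3 J
_3: A X U T

Derivation:
Input: ((Q,(H,(A,X,U,T),J)),N,V);
Scanning left-to-right, naming '(' by encounter order:
  pos 0: '(' -> open internal node _0 (depth 1)
  pos 1: '(' -> open internal node _1 (depth 2)
  pos 4: '(' -> open internal node _2 (depth 3)
  pos 7: '(' -> open internal node _3 (depth 4)
  pos 15: ')' -> close internal node _3 (now at depth 3)
  pos 18: ')' -> close internal node _2 (now at depth 2)
  pos 19: ')' -> close internal node _1 (now at depth 1)
  pos 24: ')' -> close internal node _0 (now at depth 0)
Total internal nodes: 4
BFS adjacency from root:
  _0: _1 N V
  _1: Q _2
  _2: H _3 J
  _3: A X U T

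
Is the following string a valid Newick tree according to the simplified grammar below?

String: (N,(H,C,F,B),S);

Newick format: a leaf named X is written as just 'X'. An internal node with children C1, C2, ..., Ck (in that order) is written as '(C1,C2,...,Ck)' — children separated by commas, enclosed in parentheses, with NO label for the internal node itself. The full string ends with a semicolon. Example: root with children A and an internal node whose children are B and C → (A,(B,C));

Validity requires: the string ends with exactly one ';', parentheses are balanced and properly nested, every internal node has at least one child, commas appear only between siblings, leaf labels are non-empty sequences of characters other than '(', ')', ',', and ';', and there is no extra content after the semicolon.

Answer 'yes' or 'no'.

Input: (N,(H,C,F,B),S);
Paren balance: 2 '(' vs 2 ')' OK
Ends with single ';': True
Full parse: OK
Valid: True

Answer: yes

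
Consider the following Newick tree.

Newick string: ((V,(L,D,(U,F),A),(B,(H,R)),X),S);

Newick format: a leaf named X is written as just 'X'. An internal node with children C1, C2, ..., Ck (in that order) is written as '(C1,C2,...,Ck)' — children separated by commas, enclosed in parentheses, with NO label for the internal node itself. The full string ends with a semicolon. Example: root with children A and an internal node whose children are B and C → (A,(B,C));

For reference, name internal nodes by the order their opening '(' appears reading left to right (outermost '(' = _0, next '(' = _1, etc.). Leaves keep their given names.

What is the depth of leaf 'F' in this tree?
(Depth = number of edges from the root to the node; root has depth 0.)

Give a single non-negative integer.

Newick: ((V,(L,D,(U,F),A),(B,(H,R)),X),S);
Naming internals by '(' encounter order: outermost '(' = _0, next = _1, ...
Query node: F
Path from root: _0 -> _1 -> _2 -> _3 -> F
Depth of F: 4 (number of edges from root)

Answer: 4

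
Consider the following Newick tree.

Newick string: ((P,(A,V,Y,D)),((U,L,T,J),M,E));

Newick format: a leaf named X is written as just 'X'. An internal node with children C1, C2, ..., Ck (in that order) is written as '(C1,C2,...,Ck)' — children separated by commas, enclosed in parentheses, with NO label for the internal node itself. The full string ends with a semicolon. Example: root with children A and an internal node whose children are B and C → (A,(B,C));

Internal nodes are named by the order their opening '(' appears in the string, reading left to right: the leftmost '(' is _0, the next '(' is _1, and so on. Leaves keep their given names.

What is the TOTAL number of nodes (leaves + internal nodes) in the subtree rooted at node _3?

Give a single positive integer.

Answer: 8

Derivation:
Newick: ((P,(A,V,Y,D)),((U,L,T,J),M,E));
Locate _3: it is the '(' at position 15 (the 4th '(' reading left to right).
Query: subtree rooted at _3
_3: subtree_size = 1 + 7
  _4: subtree_size = 1 + 4
    U: subtree_size = 1 + 0
    L: subtree_size = 1 + 0
    T: subtree_size = 1 + 0
    J: subtree_size = 1 + 0
  M: subtree_size = 1 + 0
  E: subtree_size = 1 + 0
Total subtree size of _3: 8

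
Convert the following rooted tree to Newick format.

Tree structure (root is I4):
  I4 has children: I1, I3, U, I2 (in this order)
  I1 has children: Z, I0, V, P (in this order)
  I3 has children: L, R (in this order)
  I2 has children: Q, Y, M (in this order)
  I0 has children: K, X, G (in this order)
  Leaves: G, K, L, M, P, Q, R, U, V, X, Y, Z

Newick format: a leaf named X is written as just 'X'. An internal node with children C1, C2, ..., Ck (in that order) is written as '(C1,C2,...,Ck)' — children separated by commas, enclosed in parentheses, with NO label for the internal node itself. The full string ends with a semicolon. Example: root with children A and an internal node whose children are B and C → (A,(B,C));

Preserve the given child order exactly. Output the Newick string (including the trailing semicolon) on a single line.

internal I4 with children ['I1', 'I3', 'U', 'I2']
  internal I1 with children ['Z', 'I0', 'V', 'P']
    leaf 'Z' → 'Z'
    internal I0 with children ['K', 'X', 'G']
      leaf 'K' → 'K'
      leaf 'X' → 'X'
      leaf 'G' → 'G'
    → '(K,X,G)'
    leaf 'V' → 'V'
    leaf 'P' → 'P'
  → '(Z,(K,X,G),V,P)'
  internal I3 with children ['L', 'R']
    leaf 'L' → 'L'
    leaf 'R' → 'R'
  → '(L,R)'
  leaf 'U' → 'U'
  internal I2 with children ['Q', 'Y', 'M']
    leaf 'Q' → 'Q'
    leaf 'Y' → 'Y'
    leaf 'M' → 'M'
  → '(Q,Y,M)'
→ '((Z,(K,X,G),V,P),(L,R),U,(Q,Y,M))'
Final: ((Z,(K,X,G),V,P),(L,R),U,(Q,Y,M));

Answer: ((Z,(K,X,G),V,P),(L,R),U,(Q,Y,M));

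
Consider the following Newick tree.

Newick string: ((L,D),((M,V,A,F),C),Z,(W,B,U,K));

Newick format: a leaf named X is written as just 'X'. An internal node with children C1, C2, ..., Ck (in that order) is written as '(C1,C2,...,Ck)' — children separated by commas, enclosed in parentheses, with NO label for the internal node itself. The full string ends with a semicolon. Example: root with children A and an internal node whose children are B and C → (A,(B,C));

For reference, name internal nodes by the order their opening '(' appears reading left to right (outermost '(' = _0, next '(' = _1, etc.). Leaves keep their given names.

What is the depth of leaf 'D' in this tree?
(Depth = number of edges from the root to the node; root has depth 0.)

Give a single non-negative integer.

Newick: ((L,D),((M,V,A,F),C),Z,(W,B,U,K));
Naming internals by '(' encounter order: outermost '(' = _0, next = _1, ...
Query node: D
Path from root: _0 -> _1 -> D
Depth of D: 2 (number of edges from root)

Answer: 2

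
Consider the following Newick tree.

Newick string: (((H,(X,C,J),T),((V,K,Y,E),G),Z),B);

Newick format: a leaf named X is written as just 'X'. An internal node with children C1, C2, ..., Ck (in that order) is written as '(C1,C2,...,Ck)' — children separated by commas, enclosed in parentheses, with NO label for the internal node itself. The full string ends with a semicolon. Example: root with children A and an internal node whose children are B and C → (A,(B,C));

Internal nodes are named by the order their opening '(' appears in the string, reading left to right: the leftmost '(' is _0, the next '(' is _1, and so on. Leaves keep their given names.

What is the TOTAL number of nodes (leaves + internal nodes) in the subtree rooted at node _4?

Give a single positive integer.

Newick: (((H,(X,C,J),T),((V,K,Y,E),G),Z),B);
Locate _4: it is the '(' at position 16 (the 5th '(' reading left to right).
Query: subtree rooted at _4
_4: subtree_size = 1 + 6
  _5: subtree_size = 1 + 4
    V: subtree_size = 1 + 0
    K: subtree_size = 1 + 0
    Y: subtree_size = 1 + 0
    E: subtree_size = 1 + 0
  G: subtree_size = 1 + 0
Total subtree size of _4: 7

Answer: 7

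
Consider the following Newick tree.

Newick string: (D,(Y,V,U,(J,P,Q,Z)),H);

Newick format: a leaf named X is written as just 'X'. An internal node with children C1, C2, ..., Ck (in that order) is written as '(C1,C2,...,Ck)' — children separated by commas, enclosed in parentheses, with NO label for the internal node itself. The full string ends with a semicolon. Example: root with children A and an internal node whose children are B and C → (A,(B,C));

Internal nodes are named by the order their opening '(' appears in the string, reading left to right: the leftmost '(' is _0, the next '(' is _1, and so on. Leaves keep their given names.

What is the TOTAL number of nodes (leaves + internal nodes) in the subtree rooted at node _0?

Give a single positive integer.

Answer: 12

Derivation:
Newick: (D,(Y,V,U,(J,P,Q,Z)),H);
Locate _0: it is the '(' at position 0 (the 1st '(' reading left to right).
Query: subtree rooted at _0
_0: subtree_size = 1 + 11
  D: subtree_size = 1 + 0
  _1: subtree_size = 1 + 8
    Y: subtree_size = 1 + 0
    V: subtree_size = 1 + 0
    U: subtree_size = 1 + 0
    _2: subtree_size = 1 + 4
      J: subtree_size = 1 + 0
      P: subtree_size = 1 + 0
      Q: subtree_size = 1 + 0
      Z: subtree_size = 1 + 0
  H: subtree_size = 1 + 0
Total subtree size of _0: 12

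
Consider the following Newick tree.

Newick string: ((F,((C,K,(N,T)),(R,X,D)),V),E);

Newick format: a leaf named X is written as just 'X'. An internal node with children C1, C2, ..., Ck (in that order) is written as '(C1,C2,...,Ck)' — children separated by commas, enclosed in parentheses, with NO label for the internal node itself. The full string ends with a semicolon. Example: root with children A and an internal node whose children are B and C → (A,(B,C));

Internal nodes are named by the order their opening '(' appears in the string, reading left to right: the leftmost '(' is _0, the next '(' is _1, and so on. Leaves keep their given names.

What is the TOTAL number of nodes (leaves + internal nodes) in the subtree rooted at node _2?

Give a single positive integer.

Answer: 11

Derivation:
Newick: ((F,((C,K,(N,T)),(R,X,D)),V),E);
Locate _2: it is the '(' at position 4 (the 3rd '(' reading left to right).
Query: subtree rooted at _2
_2: subtree_size = 1 + 10
  _3: subtree_size = 1 + 5
    C: subtree_size = 1 + 0
    K: subtree_size = 1 + 0
    _4: subtree_size = 1 + 2
      N: subtree_size = 1 + 0
      T: subtree_size = 1 + 0
  _5: subtree_size = 1 + 3
    R: subtree_size = 1 + 0
    X: subtree_size = 1 + 0
    D: subtree_size = 1 + 0
Total subtree size of _2: 11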